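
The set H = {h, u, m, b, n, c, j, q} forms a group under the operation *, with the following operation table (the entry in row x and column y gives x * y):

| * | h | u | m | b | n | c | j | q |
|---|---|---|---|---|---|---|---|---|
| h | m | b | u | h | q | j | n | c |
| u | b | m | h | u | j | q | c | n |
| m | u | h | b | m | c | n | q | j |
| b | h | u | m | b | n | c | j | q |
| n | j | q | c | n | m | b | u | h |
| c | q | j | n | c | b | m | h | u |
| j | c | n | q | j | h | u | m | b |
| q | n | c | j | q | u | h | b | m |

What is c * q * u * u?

h

c * q = u
u * u = m
m * u = h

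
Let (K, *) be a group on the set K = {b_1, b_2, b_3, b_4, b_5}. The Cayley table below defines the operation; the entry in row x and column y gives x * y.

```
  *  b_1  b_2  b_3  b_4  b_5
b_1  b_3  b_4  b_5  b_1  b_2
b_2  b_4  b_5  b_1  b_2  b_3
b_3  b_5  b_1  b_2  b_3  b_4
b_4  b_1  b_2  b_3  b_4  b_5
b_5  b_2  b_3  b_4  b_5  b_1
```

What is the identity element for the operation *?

The identity e satisfies e * x = x for all x, so its row in the table reproduces the column headers.
Row b_4 reads: b_1, b_2, b_3, b_4, b_5 — exactly the header order. So b_4 is the identity.

b_4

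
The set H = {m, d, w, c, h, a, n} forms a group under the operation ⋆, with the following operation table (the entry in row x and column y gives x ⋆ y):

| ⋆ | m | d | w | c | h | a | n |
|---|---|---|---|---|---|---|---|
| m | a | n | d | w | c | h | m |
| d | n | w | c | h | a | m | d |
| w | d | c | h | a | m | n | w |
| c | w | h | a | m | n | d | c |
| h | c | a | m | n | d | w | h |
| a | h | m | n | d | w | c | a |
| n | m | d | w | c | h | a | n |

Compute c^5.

d

c^1 = c
c^2 = c ⋆ c = m
c^3 = m ⋆ c = w
c^4 = w ⋆ c = a
c^5 = a ⋆ c = d
(Structurally, H here is isomorphic to the cyclic group Z_7.)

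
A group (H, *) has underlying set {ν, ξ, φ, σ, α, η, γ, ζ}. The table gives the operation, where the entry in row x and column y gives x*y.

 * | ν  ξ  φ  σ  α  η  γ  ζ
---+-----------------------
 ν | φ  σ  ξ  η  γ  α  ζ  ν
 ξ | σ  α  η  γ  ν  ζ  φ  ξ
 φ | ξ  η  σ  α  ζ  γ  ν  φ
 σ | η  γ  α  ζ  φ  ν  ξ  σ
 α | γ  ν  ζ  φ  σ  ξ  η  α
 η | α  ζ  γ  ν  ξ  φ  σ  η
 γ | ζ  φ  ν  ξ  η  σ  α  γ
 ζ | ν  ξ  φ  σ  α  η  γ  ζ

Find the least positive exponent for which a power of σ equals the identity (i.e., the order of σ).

The identity element is ζ (its row matches the header).
σ^1 = σ
σ^2 = σ*σ = ζ
The first power of σ equal to the identity is σ^2, so ord(σ) = 2.
(Structurally, H here is isomorphic to the cyclic group Z_8.)

2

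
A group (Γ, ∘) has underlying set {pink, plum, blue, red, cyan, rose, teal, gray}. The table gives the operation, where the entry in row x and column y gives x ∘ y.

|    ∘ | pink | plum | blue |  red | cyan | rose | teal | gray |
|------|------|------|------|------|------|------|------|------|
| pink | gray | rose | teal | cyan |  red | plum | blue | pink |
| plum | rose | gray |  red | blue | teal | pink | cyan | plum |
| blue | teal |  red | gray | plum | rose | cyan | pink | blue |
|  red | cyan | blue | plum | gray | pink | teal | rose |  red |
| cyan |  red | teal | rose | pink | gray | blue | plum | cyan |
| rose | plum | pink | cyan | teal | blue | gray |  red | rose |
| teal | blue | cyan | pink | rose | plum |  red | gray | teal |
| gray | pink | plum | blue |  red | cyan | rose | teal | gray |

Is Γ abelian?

Check whether the table is symmetric across its main diagonal.
Every entry (row x, col y) equals the entry (row y, col x), so Γ is abelian.
(In fact Γ ≅ the elementary abelian group (Z_2)^3.)

Yes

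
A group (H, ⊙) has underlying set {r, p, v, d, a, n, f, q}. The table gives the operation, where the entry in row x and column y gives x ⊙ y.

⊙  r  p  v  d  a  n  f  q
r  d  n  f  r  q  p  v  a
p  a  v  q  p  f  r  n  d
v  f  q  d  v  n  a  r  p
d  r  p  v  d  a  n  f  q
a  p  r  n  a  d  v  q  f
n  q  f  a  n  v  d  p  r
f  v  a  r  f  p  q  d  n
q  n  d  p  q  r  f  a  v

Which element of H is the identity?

The identity e satisfies e ⊙ x = x for all x, so its row in the table reproduces the column headers.
Row d reads: r, p, v, d, a, n, f, q — exactly the header order. So d is the identity.
(Structurally, H here is isomorphic to the dihedral group D_4.)

d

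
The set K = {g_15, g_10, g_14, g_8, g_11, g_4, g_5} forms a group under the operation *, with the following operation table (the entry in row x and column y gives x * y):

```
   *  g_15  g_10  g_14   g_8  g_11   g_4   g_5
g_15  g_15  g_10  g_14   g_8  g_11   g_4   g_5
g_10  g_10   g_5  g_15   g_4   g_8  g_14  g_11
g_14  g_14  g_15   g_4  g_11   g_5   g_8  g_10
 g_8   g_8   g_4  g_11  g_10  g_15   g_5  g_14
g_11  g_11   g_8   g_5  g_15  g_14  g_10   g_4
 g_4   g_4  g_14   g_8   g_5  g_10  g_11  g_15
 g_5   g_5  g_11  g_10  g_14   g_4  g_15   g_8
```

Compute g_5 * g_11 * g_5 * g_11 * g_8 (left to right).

g_5 * g_11 = g_4
g_4 * g_5 = g_15
g_15 * g_11 = g_11
g_11 * g_8 = g_15

g_15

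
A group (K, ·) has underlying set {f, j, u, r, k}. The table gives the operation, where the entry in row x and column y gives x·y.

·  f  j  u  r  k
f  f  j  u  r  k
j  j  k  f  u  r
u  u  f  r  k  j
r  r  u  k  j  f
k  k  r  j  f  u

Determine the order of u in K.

5

The identity element is f (its row matches the header).
u^1 = u
u^2 = u·u = r
u^3 = r·u = k
u^4 = k·u = j
u^5 = j·u = f
The first power of u equal to the identity is u^5, so ord(u) = 5.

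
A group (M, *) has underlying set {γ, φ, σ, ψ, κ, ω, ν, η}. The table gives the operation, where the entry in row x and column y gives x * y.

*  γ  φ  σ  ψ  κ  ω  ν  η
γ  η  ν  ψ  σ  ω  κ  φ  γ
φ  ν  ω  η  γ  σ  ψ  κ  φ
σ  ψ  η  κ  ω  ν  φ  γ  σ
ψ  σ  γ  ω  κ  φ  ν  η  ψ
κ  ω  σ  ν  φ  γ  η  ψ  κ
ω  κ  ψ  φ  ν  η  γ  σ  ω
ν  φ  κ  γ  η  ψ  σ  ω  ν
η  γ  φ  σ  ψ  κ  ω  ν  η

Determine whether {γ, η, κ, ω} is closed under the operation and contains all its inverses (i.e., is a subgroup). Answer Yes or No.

Yes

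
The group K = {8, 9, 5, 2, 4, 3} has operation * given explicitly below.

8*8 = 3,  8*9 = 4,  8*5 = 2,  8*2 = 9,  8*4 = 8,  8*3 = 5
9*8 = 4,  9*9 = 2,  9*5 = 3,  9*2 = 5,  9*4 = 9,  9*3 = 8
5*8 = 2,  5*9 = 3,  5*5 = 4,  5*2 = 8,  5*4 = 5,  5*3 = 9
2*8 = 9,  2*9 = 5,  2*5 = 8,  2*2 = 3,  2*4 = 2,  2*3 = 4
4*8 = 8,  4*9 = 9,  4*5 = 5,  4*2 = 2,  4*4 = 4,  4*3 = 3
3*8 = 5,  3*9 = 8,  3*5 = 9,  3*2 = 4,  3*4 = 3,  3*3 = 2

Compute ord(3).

3

The identity element is 4 (its row matches the header).
3^1 = 3
3^2 = 3*3 = 2
3^3 = 2*3 = 4
The first power of 3 equal to the identity is 3^3, so ord(3) = 3.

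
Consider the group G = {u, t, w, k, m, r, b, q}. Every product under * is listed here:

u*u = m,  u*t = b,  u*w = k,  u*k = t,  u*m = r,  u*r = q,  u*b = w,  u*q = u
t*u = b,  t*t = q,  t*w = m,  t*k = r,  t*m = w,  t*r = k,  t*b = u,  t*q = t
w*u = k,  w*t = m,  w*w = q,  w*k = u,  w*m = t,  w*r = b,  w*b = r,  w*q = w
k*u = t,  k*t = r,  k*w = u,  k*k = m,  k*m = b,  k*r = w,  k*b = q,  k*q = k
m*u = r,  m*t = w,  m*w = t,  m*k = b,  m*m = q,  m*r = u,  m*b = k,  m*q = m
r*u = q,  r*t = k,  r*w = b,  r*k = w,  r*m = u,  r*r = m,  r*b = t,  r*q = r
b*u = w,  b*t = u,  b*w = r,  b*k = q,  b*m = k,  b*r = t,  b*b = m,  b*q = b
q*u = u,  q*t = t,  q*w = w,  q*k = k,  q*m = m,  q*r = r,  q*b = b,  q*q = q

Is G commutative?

Yes

Check whether the table is symmetric across its main diagonal.
Every entry (row x, col y) equals the entry (row y, col x), so G is abelian.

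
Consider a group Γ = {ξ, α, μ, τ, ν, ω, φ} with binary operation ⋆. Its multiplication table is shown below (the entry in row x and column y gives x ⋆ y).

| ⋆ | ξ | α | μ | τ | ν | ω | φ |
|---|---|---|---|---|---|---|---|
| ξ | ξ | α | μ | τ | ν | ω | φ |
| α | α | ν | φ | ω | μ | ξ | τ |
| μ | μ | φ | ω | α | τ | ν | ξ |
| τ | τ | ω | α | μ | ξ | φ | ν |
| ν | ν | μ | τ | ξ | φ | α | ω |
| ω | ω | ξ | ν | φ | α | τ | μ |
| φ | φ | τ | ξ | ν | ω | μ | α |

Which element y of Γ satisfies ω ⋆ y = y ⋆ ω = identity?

First locate the identity: row ξ matches the header, so ξ is the identity.
Scan row ω for ξ: ω ⋆ α = ξ. Hence ω^(-1) = α.
(Structurally, Γ here is isomorphic to the cyclic group Z_7.)

α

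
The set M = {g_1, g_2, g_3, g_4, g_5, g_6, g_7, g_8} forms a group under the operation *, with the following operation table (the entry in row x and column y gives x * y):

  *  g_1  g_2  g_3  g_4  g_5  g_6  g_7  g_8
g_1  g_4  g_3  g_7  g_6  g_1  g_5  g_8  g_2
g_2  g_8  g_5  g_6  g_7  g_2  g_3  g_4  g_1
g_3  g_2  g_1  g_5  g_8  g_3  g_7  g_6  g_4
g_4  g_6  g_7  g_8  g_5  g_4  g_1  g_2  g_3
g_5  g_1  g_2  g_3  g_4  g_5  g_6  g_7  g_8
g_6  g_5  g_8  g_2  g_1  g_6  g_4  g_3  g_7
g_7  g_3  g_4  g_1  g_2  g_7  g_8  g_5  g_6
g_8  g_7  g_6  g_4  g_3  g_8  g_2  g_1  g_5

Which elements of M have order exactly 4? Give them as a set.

{g_1, g_6}

Identity is g_5. Compute the order of each non-identity element by repeated multiplication:
  g_1: g_1 → g_4 → g_6 → g_5  (order 4)
  g_2: g_2 → g_5  (order 2)
  g_3: g_3 → g_5  (order 2)
  g_4: g_4 → g_5  (order 2)
  g_6: g_6 → g_4 → g_1 → g_5  (order 4)
  g_7: g_7 → g_5  (order 2)
  g_8: g_8 → g_5  (order 2)
Elements of order 4: {g_1, g_6}.
(Structurally, M here is isomorphic to the dihedral group D_4.)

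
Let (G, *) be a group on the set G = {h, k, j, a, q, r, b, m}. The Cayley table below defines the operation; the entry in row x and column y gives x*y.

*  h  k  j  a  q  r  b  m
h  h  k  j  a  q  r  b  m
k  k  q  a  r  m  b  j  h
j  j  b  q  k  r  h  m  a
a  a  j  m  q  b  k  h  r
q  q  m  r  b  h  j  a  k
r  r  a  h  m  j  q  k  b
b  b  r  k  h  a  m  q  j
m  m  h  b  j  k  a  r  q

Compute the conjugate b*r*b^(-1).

j

The identity is h. In row b, the entry h sits in column a, so b^(-1) = a.
b*r = m
m*a = j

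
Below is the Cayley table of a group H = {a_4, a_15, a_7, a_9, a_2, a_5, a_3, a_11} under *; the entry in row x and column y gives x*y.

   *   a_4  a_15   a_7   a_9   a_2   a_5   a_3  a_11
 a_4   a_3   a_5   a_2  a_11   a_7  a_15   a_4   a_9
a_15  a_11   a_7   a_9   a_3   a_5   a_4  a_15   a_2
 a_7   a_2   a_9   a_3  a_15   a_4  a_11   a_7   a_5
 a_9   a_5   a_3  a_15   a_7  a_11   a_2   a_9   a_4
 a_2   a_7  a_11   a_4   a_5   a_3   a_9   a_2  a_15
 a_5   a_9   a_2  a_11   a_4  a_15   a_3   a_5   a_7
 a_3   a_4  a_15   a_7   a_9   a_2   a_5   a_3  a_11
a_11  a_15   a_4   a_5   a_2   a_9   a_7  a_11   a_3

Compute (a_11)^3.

a_11^1 = a_11
a_11^2 = a_11*a_11 = a_3
a_11^3 = a_3*a_11 = a_11

a_11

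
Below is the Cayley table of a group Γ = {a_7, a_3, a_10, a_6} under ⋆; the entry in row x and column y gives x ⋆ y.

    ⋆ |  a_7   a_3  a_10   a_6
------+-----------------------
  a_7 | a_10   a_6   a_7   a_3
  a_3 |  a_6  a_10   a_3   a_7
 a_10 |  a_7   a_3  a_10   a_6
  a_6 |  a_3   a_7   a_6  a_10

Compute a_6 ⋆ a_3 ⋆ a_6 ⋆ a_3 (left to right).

a_6 ⋆ a_3 = a_7
a_7 ⋆ a_6 = a_3
a_3 ⋆ a_3 = a_10

a_10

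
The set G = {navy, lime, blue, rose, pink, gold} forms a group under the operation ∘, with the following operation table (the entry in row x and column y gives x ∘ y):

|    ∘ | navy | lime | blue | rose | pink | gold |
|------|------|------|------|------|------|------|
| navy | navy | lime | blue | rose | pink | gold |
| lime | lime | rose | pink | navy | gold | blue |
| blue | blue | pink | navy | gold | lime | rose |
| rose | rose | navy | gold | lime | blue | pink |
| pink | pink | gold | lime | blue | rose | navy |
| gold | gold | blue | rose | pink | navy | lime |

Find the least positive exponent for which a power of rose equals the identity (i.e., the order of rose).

The identity element is navy (its row matches the header).
rose^1 = rose
rose^2 = rose ∘ rose = lime
rose^3 = lime ∘ rose = navy
The first power of rose equal to the identity is rose^3, so ord(rose) = 3.

3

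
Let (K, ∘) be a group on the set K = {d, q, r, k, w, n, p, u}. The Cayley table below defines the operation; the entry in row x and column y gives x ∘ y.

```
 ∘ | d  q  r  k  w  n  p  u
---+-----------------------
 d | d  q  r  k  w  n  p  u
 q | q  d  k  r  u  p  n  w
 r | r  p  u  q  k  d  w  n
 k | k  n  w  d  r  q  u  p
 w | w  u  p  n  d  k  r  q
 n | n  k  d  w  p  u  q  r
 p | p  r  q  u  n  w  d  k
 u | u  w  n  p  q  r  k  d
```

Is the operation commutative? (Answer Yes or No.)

No

n ∘ k = w but k ∘ n = q.
Since n and k do not commute, K is not abelian.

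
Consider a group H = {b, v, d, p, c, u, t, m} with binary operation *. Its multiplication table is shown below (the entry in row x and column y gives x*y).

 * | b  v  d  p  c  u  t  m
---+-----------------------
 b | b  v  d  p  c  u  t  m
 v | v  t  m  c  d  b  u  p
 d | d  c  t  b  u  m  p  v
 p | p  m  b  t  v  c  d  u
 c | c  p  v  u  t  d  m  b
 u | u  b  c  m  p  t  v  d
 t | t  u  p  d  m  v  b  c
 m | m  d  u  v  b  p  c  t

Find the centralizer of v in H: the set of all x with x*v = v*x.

Compare row v with column v entry by entry.
t*v = u = v*t, so t commutes with v.
m*v = d but v*m = p, so m does not.
Collecting the elements that commute with v: C(v) = {b, t, u, v}.

{b, t, u, v}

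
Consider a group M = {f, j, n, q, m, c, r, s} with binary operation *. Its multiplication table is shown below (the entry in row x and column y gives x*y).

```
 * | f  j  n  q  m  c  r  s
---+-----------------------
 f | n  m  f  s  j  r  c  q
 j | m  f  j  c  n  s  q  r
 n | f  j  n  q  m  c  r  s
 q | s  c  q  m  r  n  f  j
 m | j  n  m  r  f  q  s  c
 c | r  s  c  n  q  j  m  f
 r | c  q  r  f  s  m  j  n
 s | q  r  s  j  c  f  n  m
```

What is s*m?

Read row s, column m: s*m = c.

c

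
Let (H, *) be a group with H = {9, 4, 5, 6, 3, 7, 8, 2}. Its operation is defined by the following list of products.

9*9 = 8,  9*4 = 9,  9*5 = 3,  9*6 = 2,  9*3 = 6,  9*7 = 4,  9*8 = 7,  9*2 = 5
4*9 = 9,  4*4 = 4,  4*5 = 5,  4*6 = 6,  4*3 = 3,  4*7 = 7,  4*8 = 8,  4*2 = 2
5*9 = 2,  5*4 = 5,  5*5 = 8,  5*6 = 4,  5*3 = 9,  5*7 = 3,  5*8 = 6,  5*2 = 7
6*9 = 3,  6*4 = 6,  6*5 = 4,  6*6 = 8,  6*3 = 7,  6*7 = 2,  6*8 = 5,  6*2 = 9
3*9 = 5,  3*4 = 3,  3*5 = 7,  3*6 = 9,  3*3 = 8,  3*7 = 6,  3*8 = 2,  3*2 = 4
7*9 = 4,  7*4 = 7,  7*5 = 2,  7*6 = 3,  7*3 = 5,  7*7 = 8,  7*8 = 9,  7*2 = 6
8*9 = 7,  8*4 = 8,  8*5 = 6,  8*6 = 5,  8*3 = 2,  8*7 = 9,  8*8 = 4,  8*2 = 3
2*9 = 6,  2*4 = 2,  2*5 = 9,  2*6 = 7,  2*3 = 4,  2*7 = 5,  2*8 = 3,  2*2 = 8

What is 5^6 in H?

5^1 = 5
5^2 = 5 * 5 = 8
5^3 = 8 * 5 = 6
5^4 = 6 * 5 = 4
5^5 = 4 * 5 = 5
5^6 = 5 * 5 = 8

8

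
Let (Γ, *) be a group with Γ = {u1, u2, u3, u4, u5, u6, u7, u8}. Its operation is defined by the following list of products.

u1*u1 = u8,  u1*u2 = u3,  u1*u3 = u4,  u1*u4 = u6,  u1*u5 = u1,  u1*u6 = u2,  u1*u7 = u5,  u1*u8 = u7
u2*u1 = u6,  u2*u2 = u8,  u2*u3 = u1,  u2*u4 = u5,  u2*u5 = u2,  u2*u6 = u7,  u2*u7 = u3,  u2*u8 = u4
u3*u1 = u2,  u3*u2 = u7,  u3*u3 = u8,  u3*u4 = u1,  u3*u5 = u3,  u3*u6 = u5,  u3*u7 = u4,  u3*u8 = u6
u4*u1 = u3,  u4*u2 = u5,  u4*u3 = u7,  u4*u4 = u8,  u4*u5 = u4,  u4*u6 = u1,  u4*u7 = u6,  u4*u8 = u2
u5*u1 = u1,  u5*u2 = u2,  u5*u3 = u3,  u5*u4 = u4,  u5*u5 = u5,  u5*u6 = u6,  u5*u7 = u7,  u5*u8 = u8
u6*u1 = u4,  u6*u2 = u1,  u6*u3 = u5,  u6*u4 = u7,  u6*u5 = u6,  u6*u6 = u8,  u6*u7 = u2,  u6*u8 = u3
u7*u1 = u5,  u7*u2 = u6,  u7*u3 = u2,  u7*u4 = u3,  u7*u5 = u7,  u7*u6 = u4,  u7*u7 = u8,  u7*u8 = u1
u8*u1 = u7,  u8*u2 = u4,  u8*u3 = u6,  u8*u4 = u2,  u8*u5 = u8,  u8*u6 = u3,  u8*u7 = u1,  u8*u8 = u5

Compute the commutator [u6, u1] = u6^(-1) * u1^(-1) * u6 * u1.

u8

Identity is u5; from the table u6^(-1) = u3 and u1^(-1) = u7.
u3 * u7 = u4
u4 * u6 = u1
u1 * u1 = u8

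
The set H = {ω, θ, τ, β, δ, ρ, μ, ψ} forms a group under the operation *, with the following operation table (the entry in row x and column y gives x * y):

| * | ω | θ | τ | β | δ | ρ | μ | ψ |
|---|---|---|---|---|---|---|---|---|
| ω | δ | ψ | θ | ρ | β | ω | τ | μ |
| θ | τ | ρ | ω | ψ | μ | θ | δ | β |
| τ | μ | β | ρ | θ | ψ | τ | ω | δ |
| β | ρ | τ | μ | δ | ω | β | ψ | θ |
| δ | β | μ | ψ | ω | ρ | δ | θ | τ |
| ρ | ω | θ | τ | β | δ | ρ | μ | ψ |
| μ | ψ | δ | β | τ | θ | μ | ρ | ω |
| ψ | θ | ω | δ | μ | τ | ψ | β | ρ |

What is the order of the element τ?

2

The identity element is ρ (its row matches the header).
τ^1 = τ
τ^2 = τ * τ = ρ
The first power of τ equal to the identity is τ^2, so ord(τ) = 2.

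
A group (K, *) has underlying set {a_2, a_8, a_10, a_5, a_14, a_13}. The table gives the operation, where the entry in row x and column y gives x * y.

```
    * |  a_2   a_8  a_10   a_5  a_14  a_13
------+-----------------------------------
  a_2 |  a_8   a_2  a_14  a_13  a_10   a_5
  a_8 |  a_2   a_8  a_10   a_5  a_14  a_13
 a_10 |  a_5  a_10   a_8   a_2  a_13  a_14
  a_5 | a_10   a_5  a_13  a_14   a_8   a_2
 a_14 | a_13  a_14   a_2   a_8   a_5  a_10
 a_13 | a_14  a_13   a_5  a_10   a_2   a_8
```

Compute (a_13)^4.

a_8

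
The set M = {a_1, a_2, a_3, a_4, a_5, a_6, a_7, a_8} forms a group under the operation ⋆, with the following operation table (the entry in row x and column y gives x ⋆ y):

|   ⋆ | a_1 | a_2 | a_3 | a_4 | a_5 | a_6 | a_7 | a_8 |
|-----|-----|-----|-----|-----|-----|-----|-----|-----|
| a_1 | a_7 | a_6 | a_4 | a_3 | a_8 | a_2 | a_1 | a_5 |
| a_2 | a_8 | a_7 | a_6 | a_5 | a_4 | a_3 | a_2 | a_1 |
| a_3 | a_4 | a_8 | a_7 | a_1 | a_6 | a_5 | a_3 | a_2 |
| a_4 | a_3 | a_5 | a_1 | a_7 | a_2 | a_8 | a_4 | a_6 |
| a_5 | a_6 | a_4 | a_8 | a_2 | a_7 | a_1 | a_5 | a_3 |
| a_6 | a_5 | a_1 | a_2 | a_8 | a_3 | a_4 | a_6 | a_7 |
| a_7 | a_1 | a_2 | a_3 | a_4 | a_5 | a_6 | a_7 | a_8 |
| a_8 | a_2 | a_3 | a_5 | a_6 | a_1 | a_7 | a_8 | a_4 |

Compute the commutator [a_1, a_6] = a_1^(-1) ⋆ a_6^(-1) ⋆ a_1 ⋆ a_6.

Identity is a_7; from the table a_1^(-1) = a_1 and a_6^(-1) = a_8.
a_1 ⋆ a_8 = a_5
a_5 ⋆ a_1 = a_6
a_6 ⋆ a_6 = a_4

a_4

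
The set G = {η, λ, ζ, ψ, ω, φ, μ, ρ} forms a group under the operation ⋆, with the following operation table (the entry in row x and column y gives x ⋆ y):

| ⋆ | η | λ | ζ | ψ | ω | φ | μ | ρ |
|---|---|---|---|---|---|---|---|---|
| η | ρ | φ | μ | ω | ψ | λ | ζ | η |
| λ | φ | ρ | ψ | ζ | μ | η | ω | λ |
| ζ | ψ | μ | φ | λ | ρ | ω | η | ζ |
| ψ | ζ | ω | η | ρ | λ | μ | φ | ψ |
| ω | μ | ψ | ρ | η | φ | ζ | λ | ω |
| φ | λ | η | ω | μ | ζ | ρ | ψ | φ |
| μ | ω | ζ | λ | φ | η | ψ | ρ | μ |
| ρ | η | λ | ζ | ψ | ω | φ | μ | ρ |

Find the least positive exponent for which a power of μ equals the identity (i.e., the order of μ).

The identity element is ρ (its row matches the header).
μ^1 = μ
μ^2 = μ ⋆ μ = ρ
The first power of μ equal to the identity is μ^2, so ord(μ) = 2.
(Structurally, G here is isomorphic to the dihedral group D_4.)

2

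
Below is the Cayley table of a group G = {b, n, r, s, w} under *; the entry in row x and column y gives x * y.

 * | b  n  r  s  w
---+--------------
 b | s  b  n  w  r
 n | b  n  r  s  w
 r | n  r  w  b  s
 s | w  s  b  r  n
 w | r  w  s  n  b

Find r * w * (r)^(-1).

The identity is n. In row r, the entry n sits in column b, so r^(-1) = b.
r * w = s
s * b = w

w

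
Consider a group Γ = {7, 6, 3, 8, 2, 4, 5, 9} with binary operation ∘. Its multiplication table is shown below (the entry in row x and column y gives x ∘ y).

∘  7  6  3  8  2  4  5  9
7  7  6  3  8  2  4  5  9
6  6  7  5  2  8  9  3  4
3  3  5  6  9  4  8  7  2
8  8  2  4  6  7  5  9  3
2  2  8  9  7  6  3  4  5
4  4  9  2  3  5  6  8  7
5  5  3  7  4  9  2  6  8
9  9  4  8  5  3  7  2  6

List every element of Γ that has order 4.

Identity is 7. Compute the order of each non-identity element by repeated multiplication:
  6: 6 → 7  (order 2)
  3: 3 → 6 → 5 → 7  (order 4)
  8: 8 → 6 → 2 → 7  (order 4)
  2: 2 → 6 → 8 → 7  (order 4)
  4: 4 → 6 → 9 → 7  (order 4)
  5: 5 → 6 → 3 → 7  (order 4)
  9: 9 → 6 → 4 → 7  (order 4)
Elements of order 4: {2, 3, 4, 5, 8, 9}.

{2, 3, 4, 5, 8, 9}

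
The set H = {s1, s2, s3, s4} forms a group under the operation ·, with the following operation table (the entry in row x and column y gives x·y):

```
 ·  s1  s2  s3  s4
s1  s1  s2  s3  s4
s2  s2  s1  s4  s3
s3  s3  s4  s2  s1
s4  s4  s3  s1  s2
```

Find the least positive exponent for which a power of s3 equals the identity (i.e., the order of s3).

The identity element is s1 (its row matches the header).
s3^1 = s3
s3^2 = s3·s3 = s2
s3^3 = s2·s3 = s4
s3^4 = s4·s3 = s1
The first power of s3 equal to the identity is s3^4, so ord(s3) = 4.

4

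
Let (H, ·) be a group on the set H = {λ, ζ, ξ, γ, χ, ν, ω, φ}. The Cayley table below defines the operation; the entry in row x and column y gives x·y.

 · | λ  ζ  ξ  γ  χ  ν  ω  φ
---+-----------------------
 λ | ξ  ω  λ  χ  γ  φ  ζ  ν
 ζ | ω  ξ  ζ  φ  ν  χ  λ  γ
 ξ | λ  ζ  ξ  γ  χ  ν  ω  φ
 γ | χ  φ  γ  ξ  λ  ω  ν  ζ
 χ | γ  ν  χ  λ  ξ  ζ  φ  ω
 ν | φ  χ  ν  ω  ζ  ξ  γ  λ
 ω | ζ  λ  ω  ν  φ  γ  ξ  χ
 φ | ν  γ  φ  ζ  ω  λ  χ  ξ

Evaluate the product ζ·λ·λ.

ζ·λ = ω
ω·λ = ζ

ζ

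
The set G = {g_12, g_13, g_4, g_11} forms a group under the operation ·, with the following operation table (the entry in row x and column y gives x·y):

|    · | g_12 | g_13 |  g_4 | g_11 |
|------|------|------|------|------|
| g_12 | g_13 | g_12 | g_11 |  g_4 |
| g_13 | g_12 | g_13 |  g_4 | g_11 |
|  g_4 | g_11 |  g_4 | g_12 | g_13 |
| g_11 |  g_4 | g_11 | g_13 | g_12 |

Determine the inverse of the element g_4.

g_11

First locate the identity: row g_13 matches the header, so g_13 is the identity.
Scan row g_4 for g_13: g_4·g_11 = g_13. Hence g_4^(-1) = g_11.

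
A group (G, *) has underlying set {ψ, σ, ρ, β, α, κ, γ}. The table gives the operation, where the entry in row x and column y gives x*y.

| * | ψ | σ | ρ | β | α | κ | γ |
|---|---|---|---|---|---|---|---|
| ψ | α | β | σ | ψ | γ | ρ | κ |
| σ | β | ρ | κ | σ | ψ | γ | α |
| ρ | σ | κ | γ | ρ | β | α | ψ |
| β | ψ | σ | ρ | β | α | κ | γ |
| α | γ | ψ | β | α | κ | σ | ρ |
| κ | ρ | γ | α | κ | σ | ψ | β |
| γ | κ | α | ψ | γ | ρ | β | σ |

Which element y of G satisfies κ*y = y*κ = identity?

First locate the identity: row β matches the header, so β is the identity.
Scan row κ for β: κ*γ = β. Hence κ^(-1) = γ.

γ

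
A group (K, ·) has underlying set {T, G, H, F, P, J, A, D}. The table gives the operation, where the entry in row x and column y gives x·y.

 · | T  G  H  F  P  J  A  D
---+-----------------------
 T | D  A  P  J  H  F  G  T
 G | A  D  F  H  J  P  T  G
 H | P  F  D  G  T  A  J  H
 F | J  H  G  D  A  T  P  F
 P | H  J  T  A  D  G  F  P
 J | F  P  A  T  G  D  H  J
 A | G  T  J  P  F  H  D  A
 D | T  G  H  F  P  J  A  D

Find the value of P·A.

F

Read row P, column A: P·A = F.
(Structurally, K here is isomorphic to the elementary abelian group (Z_2)^3.)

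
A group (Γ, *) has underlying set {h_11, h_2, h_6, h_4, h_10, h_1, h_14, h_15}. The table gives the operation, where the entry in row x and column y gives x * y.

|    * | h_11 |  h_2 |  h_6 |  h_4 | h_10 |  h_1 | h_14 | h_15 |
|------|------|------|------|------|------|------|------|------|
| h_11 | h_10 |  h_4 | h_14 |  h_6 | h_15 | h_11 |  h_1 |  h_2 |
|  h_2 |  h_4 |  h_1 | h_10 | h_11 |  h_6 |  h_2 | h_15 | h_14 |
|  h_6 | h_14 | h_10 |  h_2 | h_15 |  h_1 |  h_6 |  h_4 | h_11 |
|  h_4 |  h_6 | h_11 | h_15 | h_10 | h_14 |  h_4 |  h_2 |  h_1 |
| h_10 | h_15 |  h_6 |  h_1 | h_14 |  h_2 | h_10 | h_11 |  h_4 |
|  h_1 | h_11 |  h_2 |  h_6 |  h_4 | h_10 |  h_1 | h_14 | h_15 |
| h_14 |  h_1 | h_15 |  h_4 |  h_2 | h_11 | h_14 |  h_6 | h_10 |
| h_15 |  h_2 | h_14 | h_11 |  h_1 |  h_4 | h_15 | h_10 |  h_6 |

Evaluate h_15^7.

h_4

h_15^1 = h_15
h_15^2 = h_15 * h_15 = h_6
h_15^3 = h_6 * h_15 = h_11
h_15^4 = h_11 * h_15 = h_2
h_15^5 = h_2 * h_15 = h_14
h_15^6 = h_14 * h_15 = h_10
h_15^7 = h_10 * h_15 = h_4
(Structurally, Γ here is isomorphic to the cyclic group Z_8.)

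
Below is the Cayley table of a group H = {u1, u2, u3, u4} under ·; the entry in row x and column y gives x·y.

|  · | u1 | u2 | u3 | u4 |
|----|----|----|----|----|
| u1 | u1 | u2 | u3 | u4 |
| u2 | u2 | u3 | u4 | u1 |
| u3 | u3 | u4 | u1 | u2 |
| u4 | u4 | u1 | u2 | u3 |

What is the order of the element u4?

4

The identity element is u1 (its row matches the header).
u4^1 = u4
u4^2 = u4·u4 = u3
u4^3 = u3·u4 = u2
u4^4 = u2·u4 = u1
The first power of u4 equal to the identity is u4^4, so ord(u4) = 4.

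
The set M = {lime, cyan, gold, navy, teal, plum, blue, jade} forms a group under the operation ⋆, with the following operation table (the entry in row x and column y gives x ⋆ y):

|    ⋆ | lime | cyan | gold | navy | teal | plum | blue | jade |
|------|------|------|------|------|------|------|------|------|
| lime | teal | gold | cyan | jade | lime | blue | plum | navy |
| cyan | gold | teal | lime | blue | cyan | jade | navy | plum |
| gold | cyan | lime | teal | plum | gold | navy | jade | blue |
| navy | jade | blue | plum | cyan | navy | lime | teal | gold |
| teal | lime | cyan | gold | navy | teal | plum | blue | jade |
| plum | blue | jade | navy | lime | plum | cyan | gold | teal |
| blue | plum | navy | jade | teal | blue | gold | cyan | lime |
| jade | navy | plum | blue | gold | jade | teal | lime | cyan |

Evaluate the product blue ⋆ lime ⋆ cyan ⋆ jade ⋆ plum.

jade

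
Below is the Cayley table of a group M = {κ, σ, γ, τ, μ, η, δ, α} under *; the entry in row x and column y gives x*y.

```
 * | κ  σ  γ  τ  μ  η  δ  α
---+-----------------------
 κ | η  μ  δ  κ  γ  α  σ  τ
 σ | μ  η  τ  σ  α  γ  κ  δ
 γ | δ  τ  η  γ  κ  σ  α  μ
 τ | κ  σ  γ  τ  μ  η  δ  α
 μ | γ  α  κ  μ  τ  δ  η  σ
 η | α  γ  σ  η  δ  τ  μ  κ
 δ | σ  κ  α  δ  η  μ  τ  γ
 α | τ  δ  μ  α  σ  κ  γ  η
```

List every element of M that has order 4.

Identity is τ. Compute the order of each non-identity element by repeated multiplication:
  κ: κ → η → α → τ  (order 4)
  σ: σ → η → γ → τ  (order 4)
  γ: γ → η → σ → τ  (order 4)
  μ: μ → τ  (order 2)
  η: η → τ  (order 2)
  δ: δ → τ  (order 2)
  α: α → η → κ → τ  (order 4)
Elements of order 4: {α, γ, κ, σ}.

{α, γ, κ, σ}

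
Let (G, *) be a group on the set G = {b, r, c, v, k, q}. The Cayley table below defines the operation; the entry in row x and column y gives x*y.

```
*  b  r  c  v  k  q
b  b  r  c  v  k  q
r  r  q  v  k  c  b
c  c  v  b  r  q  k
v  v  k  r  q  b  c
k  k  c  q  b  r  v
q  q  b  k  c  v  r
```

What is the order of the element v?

The identity element is b (its row matches the header).
v^1 = v
v^2 = v*v = q
v^3 = q*v = c
v^4 = c*v = r
v^5 = r*v = k
v^6 = k*v = b
The first power of v equal to the identity is v^6, so ord(v) = 6.

6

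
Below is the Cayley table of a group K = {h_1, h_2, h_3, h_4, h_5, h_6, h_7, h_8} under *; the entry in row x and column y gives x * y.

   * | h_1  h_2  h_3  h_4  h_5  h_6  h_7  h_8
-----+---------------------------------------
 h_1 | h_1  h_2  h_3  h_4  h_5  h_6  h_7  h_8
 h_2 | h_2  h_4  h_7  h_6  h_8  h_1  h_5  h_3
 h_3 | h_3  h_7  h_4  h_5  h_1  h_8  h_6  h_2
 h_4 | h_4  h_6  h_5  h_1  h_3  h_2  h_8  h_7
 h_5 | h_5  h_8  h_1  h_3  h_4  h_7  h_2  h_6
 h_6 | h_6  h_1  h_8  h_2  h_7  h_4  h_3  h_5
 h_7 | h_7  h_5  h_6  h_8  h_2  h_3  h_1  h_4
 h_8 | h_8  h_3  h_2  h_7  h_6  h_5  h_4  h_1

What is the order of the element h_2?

4

The identity element is h_1 (its row matches the header).
h_2^1 = h_2
h_2^2 = h_2 * h_2 = h_4
h_2^3 = h_4 * h_2 = h_6
h_2^4 = h_6 * h_2 = h_1
The first power of h_2 equal to the identity is h_2^4, so ord(h_2) = 4.
(Structurally, K here is isomorphic to Z_2 x Z_4.)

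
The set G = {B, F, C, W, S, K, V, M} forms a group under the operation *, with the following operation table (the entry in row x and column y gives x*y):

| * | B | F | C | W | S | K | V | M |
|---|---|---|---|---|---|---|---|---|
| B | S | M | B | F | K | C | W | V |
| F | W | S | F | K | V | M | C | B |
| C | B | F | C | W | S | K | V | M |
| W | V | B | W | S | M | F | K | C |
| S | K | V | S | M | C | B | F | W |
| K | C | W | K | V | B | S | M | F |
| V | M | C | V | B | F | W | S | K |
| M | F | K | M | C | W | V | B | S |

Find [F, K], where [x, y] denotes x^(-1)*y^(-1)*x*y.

Identity is C; from the table F^(-1) = V and K^(-1) = B.
V*B = M
M*F = K
K*K = S
(Structurally, G here is isomorphic to the quaternion group Q_8.)

S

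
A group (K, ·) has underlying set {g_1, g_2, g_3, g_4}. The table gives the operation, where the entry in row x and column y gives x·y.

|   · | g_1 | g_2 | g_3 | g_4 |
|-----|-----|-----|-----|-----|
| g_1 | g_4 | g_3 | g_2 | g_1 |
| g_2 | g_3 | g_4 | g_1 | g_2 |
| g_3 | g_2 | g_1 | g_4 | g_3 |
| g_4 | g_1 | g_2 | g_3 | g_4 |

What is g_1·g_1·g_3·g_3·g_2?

g_1·g_1 = g_4
g_4·g_3 = g_3
g_3·g_3 = g_4
g_4·g_2 = g_2

g_2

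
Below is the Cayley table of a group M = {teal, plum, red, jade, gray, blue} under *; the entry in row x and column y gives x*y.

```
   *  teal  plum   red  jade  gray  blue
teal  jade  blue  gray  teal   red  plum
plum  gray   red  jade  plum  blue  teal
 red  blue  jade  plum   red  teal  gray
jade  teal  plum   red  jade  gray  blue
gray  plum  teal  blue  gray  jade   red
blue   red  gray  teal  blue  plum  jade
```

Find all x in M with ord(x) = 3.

{plum, red}

Identity is jade. Compute the order of each non-identity element by repeated multiplication:
  teal: teal → jade  (order 2)
  plum: plum → red → jade  (order 3)
  red: red → plum → jade  (order 3)
  gray: gray → jade  (order 2)
  blue: blue → jade  (order 2)
Elements of order 3: {plum, red}.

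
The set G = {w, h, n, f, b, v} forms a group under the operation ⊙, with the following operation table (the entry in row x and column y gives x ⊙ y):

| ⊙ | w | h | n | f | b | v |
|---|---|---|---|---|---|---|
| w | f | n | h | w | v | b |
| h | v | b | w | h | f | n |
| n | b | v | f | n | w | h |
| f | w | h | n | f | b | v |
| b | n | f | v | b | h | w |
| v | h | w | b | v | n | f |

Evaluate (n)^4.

f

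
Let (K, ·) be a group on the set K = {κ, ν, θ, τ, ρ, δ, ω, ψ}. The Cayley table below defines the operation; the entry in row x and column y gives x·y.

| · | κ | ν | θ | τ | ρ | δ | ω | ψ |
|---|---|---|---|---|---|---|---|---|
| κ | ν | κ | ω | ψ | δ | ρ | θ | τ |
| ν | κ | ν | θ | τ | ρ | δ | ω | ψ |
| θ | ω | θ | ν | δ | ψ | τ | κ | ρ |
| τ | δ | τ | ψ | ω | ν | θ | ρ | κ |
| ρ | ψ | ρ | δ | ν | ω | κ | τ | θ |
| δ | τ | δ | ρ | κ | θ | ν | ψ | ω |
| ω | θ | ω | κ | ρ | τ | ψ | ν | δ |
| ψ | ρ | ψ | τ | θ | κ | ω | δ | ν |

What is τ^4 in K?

τ^1 = τ
τ^2 = τ·τ = ω
τ^3 = ω·τ = ρ
τ^4 = ρ·τ = ν

ν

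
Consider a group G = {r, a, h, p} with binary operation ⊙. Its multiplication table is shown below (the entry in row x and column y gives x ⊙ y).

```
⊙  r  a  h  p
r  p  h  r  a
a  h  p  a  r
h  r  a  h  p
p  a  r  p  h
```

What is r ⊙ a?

h

Read row r, column a: r ⊙ a = h.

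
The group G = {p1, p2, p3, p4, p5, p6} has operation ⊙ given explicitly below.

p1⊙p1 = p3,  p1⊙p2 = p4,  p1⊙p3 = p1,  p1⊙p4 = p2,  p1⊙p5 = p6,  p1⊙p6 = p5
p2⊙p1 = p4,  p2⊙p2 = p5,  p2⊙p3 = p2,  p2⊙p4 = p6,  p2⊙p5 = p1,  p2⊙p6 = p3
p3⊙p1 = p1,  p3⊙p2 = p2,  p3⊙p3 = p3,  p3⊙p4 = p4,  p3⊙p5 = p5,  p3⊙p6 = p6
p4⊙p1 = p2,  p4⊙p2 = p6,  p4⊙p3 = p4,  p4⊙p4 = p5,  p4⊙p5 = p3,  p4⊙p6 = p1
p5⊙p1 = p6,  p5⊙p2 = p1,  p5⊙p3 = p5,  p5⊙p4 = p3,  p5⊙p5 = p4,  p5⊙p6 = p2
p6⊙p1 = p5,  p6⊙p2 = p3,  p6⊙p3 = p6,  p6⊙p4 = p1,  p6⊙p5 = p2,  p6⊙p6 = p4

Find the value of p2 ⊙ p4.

p6

Read row p2, column p4: p2 ⊙ p4 = p6.
(Structurally, G here is isomorphic to the cyclic group Z_6.)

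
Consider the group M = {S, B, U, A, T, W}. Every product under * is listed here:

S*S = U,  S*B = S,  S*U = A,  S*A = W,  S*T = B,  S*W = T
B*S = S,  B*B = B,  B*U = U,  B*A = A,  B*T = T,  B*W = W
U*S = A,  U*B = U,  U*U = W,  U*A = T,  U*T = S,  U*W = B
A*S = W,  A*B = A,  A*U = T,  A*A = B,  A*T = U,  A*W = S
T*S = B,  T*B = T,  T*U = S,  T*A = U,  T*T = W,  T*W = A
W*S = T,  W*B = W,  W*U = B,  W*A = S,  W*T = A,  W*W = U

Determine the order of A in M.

2

The identity element is B (its row matches the header).
A^1 = A
A^2 = A * A = B
The first power of A equal to the identity is A^2, so ord(A) = 2.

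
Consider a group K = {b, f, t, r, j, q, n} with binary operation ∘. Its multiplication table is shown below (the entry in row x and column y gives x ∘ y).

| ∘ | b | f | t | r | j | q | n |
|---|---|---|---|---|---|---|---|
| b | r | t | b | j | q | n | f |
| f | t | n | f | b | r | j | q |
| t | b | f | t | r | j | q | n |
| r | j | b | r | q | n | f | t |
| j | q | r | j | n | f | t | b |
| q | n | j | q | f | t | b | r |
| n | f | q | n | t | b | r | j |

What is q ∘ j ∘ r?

r

q ∘ j = t
t ∘ r = r
(Structurally, K here is isomorphic to the cyclic group Z_7.)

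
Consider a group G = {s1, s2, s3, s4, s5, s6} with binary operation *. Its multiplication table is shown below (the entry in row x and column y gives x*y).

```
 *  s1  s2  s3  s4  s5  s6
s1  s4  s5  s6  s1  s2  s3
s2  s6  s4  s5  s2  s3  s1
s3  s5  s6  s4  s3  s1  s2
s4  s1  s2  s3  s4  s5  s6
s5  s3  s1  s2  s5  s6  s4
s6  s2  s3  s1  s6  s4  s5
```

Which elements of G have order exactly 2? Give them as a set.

{s1, s2, s3}

Identity is s4. Compute the order of each non-identity element by repeated multiplication:
  s1: s1 → s4  (order 2)
  s2: s2 → s4  (order 2)
  s3: s3 → s4  (order 2)
  s5: s5 → s6 → s4  (order 3)
  s6: s6 → s5 → s4  (order 3)
Elements of order 2: {s1, s2, s3}.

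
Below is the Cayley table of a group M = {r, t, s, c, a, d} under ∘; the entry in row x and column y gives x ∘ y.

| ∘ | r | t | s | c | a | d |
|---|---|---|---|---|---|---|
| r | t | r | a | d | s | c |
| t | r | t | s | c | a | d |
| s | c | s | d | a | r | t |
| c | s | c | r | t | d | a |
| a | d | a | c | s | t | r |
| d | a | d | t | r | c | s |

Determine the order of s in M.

3

The identity element is t (its row matches the header).
s^1 = s
s^2 = s ∘ s = d
s^3 = d ∘ s = t
The first power of s equal to the identity is s^3, so ord(s) = 3.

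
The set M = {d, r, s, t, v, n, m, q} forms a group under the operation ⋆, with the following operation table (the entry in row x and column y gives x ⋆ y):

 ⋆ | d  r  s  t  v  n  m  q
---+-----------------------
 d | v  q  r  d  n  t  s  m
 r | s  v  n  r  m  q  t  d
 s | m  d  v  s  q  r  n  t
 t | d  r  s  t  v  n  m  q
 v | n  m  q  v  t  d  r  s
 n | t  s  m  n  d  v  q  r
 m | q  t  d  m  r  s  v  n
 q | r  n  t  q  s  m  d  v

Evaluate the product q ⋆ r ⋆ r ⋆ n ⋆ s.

n

q ⋆ r = n
n ⋆ r = s
s ⋆ n = r
r ⋆ s = n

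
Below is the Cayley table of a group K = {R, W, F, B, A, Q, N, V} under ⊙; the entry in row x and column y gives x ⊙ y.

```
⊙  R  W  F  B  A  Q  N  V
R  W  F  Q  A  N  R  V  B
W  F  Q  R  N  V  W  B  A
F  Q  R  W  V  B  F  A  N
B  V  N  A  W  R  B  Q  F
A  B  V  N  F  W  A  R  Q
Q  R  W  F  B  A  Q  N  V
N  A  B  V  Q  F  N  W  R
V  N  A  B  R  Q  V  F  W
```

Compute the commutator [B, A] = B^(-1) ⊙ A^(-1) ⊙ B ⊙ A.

W

Identity is Q; from the table B^(-1) = N and A^(-1) = V.
N ⊙ V = R
R ⊙ B = A
A ⊙ A = W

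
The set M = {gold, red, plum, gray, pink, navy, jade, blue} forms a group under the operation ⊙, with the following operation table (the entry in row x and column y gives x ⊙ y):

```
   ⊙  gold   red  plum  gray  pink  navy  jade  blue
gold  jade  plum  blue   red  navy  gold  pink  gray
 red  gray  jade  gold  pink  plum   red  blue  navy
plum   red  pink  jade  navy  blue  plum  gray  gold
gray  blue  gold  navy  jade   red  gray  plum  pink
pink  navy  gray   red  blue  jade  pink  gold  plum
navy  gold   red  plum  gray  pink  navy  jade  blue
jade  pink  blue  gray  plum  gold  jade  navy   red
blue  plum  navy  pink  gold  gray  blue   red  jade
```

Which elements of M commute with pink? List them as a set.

Compare row pink with column pink entry by entry.
jade ⊙ pink = gold = pink ⊙ jade, so jade commutes with pink.
plum ⊙ pink = blue but pink ⊙ plum = red, so plum does not.
Collecting the elements that commute with pink: C(pink) = {gold, jade, navy, pink}.
(Structurally, M here is isomorphic to the quaternion group Q_8.)

{gold, jade, navy, pink}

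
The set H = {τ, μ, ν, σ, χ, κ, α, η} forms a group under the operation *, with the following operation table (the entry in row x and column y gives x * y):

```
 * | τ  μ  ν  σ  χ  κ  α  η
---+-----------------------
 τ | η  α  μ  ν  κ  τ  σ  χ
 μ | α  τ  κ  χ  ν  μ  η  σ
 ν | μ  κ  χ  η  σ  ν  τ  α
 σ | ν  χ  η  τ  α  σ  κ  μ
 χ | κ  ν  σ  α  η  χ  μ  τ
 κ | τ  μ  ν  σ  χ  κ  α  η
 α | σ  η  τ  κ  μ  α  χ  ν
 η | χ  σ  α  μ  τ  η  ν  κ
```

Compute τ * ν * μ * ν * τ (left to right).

τ * ν = μ
μ * μ = τ
τ * ν = μ
μ * τ = α

α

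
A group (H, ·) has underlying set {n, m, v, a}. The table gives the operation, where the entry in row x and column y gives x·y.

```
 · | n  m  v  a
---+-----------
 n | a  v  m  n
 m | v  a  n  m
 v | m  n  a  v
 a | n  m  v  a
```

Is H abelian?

Yes

Check whether the table is symmetric across its main diagonal.
Every entry (row x, col y) equals the entry (row y, col x), so H is abelian.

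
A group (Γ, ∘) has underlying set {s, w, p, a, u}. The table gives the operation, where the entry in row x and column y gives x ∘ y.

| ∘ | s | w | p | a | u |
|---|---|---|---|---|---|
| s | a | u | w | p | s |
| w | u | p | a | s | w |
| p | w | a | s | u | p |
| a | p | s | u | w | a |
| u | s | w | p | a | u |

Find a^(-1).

p

First locate the identity: row u matches the header, so u is the identity.
Scan row a for u: a ∘ p = u. Hence a^(-1) = p.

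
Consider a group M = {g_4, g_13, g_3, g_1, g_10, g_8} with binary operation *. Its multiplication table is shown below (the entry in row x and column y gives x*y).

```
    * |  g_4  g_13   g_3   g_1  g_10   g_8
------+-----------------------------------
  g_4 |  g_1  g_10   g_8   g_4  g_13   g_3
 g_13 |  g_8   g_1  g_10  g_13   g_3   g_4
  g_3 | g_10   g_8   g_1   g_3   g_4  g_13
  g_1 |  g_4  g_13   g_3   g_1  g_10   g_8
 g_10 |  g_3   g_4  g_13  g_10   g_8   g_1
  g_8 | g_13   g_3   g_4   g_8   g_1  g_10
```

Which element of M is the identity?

The identity e satisfies e*x = x for all x, so its row in the table reproduces the column headers.
Row g_1 reads: g_4, g_13, g_3, g_1, g_10, g_8 — exactly the header order. So g_1 is the identity.

g_1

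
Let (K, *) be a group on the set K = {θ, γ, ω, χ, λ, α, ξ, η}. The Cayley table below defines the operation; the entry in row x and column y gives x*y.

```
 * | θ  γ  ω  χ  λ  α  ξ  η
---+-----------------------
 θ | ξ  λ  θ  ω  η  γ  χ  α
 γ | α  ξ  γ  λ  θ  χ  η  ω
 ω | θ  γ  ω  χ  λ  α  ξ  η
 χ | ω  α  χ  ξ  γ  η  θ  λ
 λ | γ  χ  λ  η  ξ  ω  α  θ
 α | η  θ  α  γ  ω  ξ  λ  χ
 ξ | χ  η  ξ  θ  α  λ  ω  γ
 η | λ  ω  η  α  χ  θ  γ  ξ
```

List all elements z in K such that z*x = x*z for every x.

{ξ, ω}

An element z is central iff its row equals its column in the table.
For θ: θ*η = α ≠ λ = η*θ, so θ ∉ Z.
Checking each element this way leaves Z(K) = {ξ, ω}.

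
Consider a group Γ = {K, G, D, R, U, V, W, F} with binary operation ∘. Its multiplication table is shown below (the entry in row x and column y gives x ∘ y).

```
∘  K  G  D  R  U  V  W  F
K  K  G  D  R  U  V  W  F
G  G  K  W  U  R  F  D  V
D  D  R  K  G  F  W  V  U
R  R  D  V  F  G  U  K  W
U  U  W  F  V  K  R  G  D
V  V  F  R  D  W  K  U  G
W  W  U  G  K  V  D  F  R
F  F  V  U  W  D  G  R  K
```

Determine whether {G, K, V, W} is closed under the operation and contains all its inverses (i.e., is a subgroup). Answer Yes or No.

W ∘ W = F, which is not in {G, K, V, W}.
The subset is not closed under ∘, so it is not a subgroup.

No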